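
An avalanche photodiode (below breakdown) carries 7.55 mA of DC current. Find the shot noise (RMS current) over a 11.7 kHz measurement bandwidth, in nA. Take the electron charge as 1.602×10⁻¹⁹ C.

5.32 nA

I_n = √(2qI·B)
2qI·B = 2 × 1.602×10⁻¹⁹ × 7.55×10⁻³ × 1.17×10⁴ = 2.83×10⁻¹⁷ A²
I_n = √(2.83×10⁻¹⁷) = 5.32×10⁻⁹ A = 5.32 nA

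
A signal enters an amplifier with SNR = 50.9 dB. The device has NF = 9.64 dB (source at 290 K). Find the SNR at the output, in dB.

By definition F = SNR_in/SNR_out, so in dB: SNR_out = SNR_in − NF
SNR_out = 50.9 − 9.64 = 41.26 dB

41.26 dB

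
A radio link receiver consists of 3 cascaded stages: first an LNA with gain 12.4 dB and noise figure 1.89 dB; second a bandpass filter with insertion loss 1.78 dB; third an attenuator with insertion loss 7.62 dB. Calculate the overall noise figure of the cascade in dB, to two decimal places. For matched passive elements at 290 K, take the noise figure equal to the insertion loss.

Convert to linear (a loss of L dB is a gain of −L dB): F_i = 10^(NF_i/10), G_i = 10^(G_i,dB/10)
  Stage 1: F_1 = 10^(1.89/10) = 1.545, G_1 = 10^(12.4/10) = 17.38
  Stage 2: F_2 = 10^(1.78/10) = 1.507, G_2 = 10^(−1.78/10) = 0.6637
  Stage 3: F_3 = 10^(7.62/10) = 5.781, G_3 = 10^(−7.62/10) = 0.1730
Friis cascade:
  F = 1.545 + (1.507 − 1)/17.38 + (5.781 − 1)/11.53 = 1.989
NF = 10 log₁₀(1.989) = 2.99 dB

2.99 dB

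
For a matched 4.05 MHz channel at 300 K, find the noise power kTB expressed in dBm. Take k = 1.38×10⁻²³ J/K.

P_n = kTB = 1.38×10⁻²³ × 300 × 4.05×10⁶ = 1.68×10⁻¹⁴ W
In dBm: 10 log₁₀(1.68×10⁻¹⁴ / 10⁻³) = −107.8 dBm

−107.8 dBm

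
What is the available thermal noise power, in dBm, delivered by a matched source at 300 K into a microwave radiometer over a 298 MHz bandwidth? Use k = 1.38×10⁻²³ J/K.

P_n = kTB = 1.38×10⁻²³ × 300 × 2.98×10⁸ = 1.23×10⁻¹² W
In dBm: 10 log₁₀(1.23×10⁻¹² / 10⁻³) = −89.1 dBm

−89.1 dBm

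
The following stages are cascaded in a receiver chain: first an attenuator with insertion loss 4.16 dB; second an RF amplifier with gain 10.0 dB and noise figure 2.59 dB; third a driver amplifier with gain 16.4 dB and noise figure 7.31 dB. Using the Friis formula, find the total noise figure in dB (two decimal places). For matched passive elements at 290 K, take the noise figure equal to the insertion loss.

Convert to linear (a loss of L dB is a gain of −L dB): F_i = 10^(NF_i/10), G_i = 10^(G_i,dB/10)
  Stage 1: F_1 = 10^(4.16/10) = 2.606, G_1 = 10^(−4.16/10) = 0.3837
  Stage 2: F_2 = 10^(2.59/10) = 1.816, G_2 = 10^(10.0/10) = 10.00
  Stage 3: F_3 = 10^(7.31/10) = 5.383, G_3 = 10^(16.4/10) = 43.65
Friis cascade:
  F = 2.606 + (1.816 − 1)/0.3837 + (5.383 − 1)/3.837 = 5.874
NF = 10 log₁₀(5.874) = 7.69 dB

7.69 dB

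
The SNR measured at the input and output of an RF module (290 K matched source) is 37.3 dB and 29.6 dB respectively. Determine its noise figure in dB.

7.7 dB

NF (dB) = SNR_in(dB) − SNR_out(dB) when the source is at T₀
NF = 37.3 − 29.6 = 7.7 dB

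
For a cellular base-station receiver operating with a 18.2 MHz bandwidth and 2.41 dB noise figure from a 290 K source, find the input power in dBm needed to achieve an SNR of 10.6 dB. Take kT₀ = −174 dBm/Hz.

−88.4 dBm

Sensitivity = −174 + 10 log₁₀(B) + NF + SNR_min
= −174 + 72.6 + 2.41 + 10.6
= −88.39 dBm → −88.4 dBm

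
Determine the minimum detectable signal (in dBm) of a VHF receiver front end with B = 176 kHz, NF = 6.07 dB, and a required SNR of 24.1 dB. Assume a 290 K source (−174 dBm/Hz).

−91.4 dBm

Sensitivity = −174 + 10 log₁₀(B) + NF + SNR_min
= −174 + 52.46 + 6.07 + 24.1
= −91.37 dBm → −91.4 dBm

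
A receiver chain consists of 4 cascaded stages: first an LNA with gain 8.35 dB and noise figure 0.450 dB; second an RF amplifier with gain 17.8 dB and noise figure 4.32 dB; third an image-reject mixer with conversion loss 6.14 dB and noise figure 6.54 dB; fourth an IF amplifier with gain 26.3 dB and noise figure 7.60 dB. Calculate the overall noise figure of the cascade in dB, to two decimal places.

Convert to linear (a loss of L dB is a gain of −L dB): F_i = 10^(NF_i/10), G_i = 10^(G_i,dB/10)
  Stage 1: F_1 = 10^(0.450/10) = 1.109, G_1 = 10^(8.35/10) = 6.839
  Stage 2: F_2 = 10^(4.32/10) = 2.704, G_2 = 10^(17.8/10) = 60.26
  Stage 3: F_3 = 10^(6.54/10) = 4.508, G_3 = 10^(−6.14/10) = 0.2432
  Stage 4: F_4 = 10^(7.60/10) = 5.754, G_4 = 10^(26.3/10) = 426.6
Friis cascade:
  F = 1.109 + (2.704 − 1)/6.839 + (4.508 − 1)/412.1 + (5.754 − 1)/100.2 = 1.414
NF = 10 log₁₀(1.414) = 1.51 dB

1.51 dB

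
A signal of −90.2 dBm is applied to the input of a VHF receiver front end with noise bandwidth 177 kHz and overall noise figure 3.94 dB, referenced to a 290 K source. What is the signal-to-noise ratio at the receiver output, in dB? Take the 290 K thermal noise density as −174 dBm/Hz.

27.4 dB

Noise floor: N = −174 + 10 log₁₀(B) + NF
10 log₁₀(1.77×10⁵) = 52.48 dB
N = −174 + 52.48 + 3.94 = −117.58 dBm
SNR = P_sig − N = −90.2 − (−117.58) = 27.38 dB → 27.4 dB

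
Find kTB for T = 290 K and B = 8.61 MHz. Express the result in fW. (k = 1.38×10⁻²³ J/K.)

P_n = kTB = 1.38×10⁻²³ × 290 × 8.61×10⁶ = 3.45×10⁻¹⁴ W = 34.5 fW

34.5 fW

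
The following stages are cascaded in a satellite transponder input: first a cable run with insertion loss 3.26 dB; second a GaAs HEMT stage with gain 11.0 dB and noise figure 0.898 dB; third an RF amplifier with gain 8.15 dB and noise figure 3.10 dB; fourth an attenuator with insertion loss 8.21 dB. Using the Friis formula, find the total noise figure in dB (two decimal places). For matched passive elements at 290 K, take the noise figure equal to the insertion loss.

Convert to linear (a loss of L dB is a gain of −L dB): F_i = 10^(NF_i/10), G_i = 10^(G_i,dB/10)
  Stage 1: F_1 = 10^(3.26/10) = 2.118, G_1 = 10^(−3.26/10) = 0.4721
  Stage 2: F_2 = 10^(0.898/10) = 1.230, G_2 = 10^(11.0/10) = 12.59
  Stage 3: F_3 = 10^(3.10/10) = 2.042, G_3 = 10^(8.15/10) = 6.531
  Stage 4: F_4 = 10^(8.21/10) = 6.622, G_4 = 10^(−8.21/10) = 0.1510
Friis cascade:
  F = 2.118 + (1.230 − 1)/0.4721 + (2.042 − 1)/5.943 + (6.622 − 1)/38.82 = 2.925
NF = 10 log₁₀(2.925) = 4.66 dB

4.66 dB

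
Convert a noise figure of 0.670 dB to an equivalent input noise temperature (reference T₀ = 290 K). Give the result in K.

F = 10^(0.670/10) = 1.16681
T_e = (F − 1)·T₀ = (1.16681 − 1) × 290 = 48.4 K

48.4 K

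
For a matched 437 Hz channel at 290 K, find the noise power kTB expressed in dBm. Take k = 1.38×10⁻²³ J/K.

−147.6 dBm

P_n = kTB = 1.38×10⁻²³ × 290 × 4.37×10² = 1.75×10⁻¹⁸ W
In dBm: 10 log₁₀(1.75×10⁻¹⁸ / 10⁻³) = −147.6 dBm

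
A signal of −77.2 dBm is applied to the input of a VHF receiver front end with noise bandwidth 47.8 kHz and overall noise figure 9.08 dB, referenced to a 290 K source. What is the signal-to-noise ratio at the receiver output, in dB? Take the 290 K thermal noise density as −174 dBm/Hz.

Noise floor: N = −174 + 10 log₁₀(B) + NF
10 log₁₀(4.78×10⁴) = 46.79 dB
N = −174 + 46.79 + 9.08 = −118.13 dBm
SNR = P_sig − N = −77.2 − (−118.13) = 40.93 dB → 40.9 dB

40.9 dB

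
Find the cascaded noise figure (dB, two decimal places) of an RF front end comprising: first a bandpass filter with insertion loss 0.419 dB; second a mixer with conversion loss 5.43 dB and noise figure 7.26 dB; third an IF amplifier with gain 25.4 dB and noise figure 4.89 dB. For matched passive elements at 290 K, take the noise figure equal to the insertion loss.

Convert to linear (a loss of L dB is a gain of −L dB): F_i = 10^(NF_i/10), G_i = 10^(G_i,dB/10)
  Stage 1: F_1 = 10^(0.419/10) = 1.101, G_1 = 10^(−0.419/10) = 0.9080
  Stage 2: F_2 = 10^(7.26/10) = 5.321, G_2 = 10^(−5.43/10) = 0.2864
  Stage 3: F_3 = 10^(4.89/10) = 3.083, G_3 = 10^(25.4/10) = 346.7
Friis cascade:
  F = 1.101 + (5.321 − 1)/0.9080 + (3.083 − 1)/0.2601 = 13.87
NF = 10 log₁₀(13.87) = 11.42 dB

11.42 dB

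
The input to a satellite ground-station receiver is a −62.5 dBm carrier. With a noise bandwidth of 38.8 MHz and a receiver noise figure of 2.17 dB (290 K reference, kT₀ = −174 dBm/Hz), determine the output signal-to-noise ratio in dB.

Noise floor: N = −174 + 10 log₁₀(B) + NF
10 log₁₀(3.88×10⁷) = 75.89 dB
N = −174 + 75.89 + 2.17 = −95.94 dBm
SNR = P_sig − N = −62.5 − (−95.94) = 33.44 dB → 33.4 dB

33.4 dB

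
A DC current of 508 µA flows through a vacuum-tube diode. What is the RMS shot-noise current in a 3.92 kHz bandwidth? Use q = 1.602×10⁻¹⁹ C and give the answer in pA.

799 pA

I_n = √(2qI·B)
2qI·B = 2 × 1.602×10⁻¹⁹ × 5.08×10⁻⁴ × 3.92×10³ = 6.38×10⁻¹⁹ A²
I_n = √(6.38×10⁻¹⁹) = 7.99×10⁻¹⁰ A = 799 pA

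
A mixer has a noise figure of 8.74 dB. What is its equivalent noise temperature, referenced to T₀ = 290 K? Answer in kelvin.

F = 10^(8.74/10) = 7.4817
T_e = (F − 1)·T₀ = (7.4817 − 1) × 290 = 1880 K

1880 K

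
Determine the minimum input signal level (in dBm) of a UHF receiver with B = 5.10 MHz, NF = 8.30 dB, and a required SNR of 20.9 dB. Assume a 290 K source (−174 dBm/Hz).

Sensitivity = −174 + 10 log₁₀(B) + NF + SNR_min
= −174 + 67.08 + 8.30 + 20.9
= −77.72 dBm → −77.7 dBm

−77.7 dBm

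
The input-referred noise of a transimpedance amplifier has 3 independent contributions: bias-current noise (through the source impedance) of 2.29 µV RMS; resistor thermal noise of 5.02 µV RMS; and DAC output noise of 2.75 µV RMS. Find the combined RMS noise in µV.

Uncorrelated sources add in power (mean-square): V_tot = √(ΣV_i²)
V_tot = √[(2.29×10⁻⁶)² + (5.02×10⁻⁶)² + (2.75×10⁻⁶)²] = 6.16×10⁻⁶ V = 6.16 µV

6.16 µV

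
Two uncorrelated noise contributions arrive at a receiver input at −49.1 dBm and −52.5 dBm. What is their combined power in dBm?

Convert to linear, add, convert back:
P₁ = 1.23×10⁻⁸ W, P₂ = 5.62×10⁻⁹ W
P_tot = 1.79×10⁻⁸ W → 10 log₁₀(P_tot / 10⁻³) = −47.5 dBm

−47.5 dBm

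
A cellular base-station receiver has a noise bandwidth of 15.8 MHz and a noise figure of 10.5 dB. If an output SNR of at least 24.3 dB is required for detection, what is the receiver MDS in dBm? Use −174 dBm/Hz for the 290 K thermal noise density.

−67.2 dBm

Sensitivity = −174 + 10 log₁₀(B) + NF + SNR_min
= −174 + 71.99 + 10.5 + 24.3
= −67.21 dBm → −67.2 dBm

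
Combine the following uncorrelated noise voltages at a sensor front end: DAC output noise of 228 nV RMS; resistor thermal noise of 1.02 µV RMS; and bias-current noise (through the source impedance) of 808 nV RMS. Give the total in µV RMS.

1.32 µV

Uncorrelated sources add in power (mean-square): V_tot = √(ΣV_i²)
V_tot = √[(2.28×10⁻⁷)² + (1.02×10⁻⁶)² + (8.08×10⁻⁷)²] = 1.32×10⁻⁶ V = 1.32 µV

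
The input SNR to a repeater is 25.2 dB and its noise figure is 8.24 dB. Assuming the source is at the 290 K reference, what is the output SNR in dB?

By definition F = SNR_in/SNR_out, so in dB: SNR_out = SNR_in − NF
SNR_out = 25.2 − 8.24 = 16.96 dB

16.96 dB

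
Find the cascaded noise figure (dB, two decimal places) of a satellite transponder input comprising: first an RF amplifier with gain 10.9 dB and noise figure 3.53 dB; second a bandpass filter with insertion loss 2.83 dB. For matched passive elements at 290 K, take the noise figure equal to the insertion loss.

Convert to linear (a loss of L dB is a gain of −L dB): F_i = 10^(NF_i/10), G_i = 10^(G_i,dB/10)
  Stage 1: F_1 = 10^(3.53/10) = 2.254, G_1 = 10^(10.9/10) = 12.30
  Stage 2: F_2 = 10^(2.83/10) = 1.919, G_2 = 10^(−2.83/10) = 0.5212
Friis cascade:
  F = 2.254 + (1.919 − 1)/12.30 = 2.329
NF = 10 log₁₀(2.329) = 3.67 dB

3.67 dB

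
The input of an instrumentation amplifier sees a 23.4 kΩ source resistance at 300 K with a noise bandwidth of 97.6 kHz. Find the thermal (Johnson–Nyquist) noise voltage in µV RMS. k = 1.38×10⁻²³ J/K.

6.15 µV

V_n = √(4kTRB)
4kTRB = 4 × 1.38×10⁻²³ × 300 × 2.34×10⁴ × 9.76×10⁴ = 3.78×10⁻¹¹ V²
V_n = √(3.78×10⁻¹¹) = 6.15×10⁻⁶ V = 6.15 µV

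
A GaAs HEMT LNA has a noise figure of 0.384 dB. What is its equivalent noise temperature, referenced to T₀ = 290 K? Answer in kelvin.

26.8 K

F = 10^(0.384/10) = 1.09245
T_e = (F − 1)·T₀ = (1.09245 − 1) × 290 = 26.8 K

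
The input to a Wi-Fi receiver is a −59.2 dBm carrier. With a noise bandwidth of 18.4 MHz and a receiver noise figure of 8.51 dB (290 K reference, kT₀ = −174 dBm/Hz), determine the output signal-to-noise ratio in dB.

33.6 dB

Noise floor: N = −174 + 10 log₁₀(B) + NF
10 log₁₀(1.84×10⁷) = 72.65 dB
N = −174 + 72.65 + 8.51 = −92.84 dBm
SNR = P_sig − N = −59.2 − (−92.84) = 33.64 dB → 33.6 dB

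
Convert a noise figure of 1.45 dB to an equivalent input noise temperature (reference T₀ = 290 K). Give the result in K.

115 K

F = 10^(1.45/10) = 1.39637
T_e = (F − 1)·T₀ = (1.39637 − 1) × 290 = 115 K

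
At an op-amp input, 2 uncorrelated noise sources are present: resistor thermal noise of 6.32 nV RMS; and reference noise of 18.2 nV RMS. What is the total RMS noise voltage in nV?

19.3 nV

Uncorrelated sources add in power (mean-square): V_tot = √(ΣV_i²)
V_tot = √[(6.32×10⁻⁹)² + (1.82×10⁻⁸)²] = 1.93×10⁻⁸ V = 19.3 nV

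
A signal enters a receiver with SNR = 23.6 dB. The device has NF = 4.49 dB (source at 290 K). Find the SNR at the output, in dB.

By definition F = SNR_in/SNR_out, so in dB: SNR_out = SNR_in − NF
SNR_out = 23.6 − 4.49 = 19.11 dB

19.11 dB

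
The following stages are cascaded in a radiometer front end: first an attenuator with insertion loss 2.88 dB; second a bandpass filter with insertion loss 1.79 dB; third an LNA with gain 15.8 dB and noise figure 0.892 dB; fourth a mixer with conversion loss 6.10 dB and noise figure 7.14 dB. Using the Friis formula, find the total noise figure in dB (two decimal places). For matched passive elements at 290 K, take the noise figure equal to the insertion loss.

Convert to linear (a loss of L dB is a gain of −L dB): F_i = 10^(NF_i/10), G_i = 10^(G_i,dB/10)
  Stage 1: F_1 = 10^(2.88/10) = 1.941, G_1 = 10^(−2.88/10) = 0.5152
  Stage 2: F_2 = 10^(1.79/10) = 1.510, G_2 = 10^(−1.79/10) = 0.6622
  Stage 3: F_3 = 10^(0.892/10) = 1.228, G_3 = 10^(15.8/10) = 38.02
  Stage 4: F_4 = 10^(7.14/10) = 5.176, G_4 = 10^(−6.10/10) = 0.2455
Friis cascade:
  F = 1.941 + (1.510 − 1)/0.5152 + (1.228 − 1)/0.3412 + (5.176 − 1)/12.97 = 3.921
NF = 10 log₁₀(3.921) = 5.93 dB

5.93 dB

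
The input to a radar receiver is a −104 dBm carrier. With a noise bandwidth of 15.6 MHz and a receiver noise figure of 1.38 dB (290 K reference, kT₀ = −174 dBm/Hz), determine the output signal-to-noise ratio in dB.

Noise floor: N = −174 + 10 log₁₀(B) + NF
10 log₁₀(1.56×10⁷) = 71.93 dB
N = −174 + 71.93 + 1.38 = −100.69 dBm
SNR = P_sig − N = −104 − (−100.69) = −3.31 dB → −3.3 dB

−3.3 dB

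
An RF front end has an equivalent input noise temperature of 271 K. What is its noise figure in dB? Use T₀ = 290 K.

2.87 dB

F = 1 + T_e/T₀ = 1 + 271/290 = 1.93448
NF = 10 log₁₀(1.93448) = 2.87 dB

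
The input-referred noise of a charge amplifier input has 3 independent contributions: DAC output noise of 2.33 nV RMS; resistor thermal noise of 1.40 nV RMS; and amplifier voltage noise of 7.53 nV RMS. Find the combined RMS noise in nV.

Uncorrelated sources add in power (mean-square): V_tot = √(ΣV_i²)
V_tot = √[(2.33×10⁻⁹)² + (1.40×10⁻⁹)² + (7.53×10⁻⁹)²] = 8.01×10⁻⁹ V = 8.01 nV

8.01 nV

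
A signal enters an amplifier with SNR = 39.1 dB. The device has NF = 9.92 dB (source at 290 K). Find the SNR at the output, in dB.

29.18 dB

By definition F = SNR_in/SNR_out, so in dB: SNR_out = SNR_in − NF
SNR_out = 39.1 − 9.92 = 29.18 dB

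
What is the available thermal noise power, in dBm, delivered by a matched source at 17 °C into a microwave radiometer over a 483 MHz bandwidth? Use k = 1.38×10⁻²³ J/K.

T = 17 °C + 273.15 = 290.15 K
P_n = kTB = 1.38×10⁻²³ × 290.15 × 4.83×10⁸ = 1.93×10⁻¹² W
In dBm: 10 log₁₀(1.93×10⁻¹² / 10⁻³) = −87.1 dBm

−87.1 dBm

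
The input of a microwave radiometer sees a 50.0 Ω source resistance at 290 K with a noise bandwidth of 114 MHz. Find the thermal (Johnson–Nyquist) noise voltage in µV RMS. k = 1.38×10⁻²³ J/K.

9.55 µV

V_n = √(4kTRB)
4kTRB = 4 × 1.38×10⁻²³ × 290 × 5.00×10¹ × 1.14×10⁸ = 9.12×10⁻¹¹ V²
V_n = √(9.12×10⁻¹¹) = 9.55×10⁻⁶ V = 9.55 µV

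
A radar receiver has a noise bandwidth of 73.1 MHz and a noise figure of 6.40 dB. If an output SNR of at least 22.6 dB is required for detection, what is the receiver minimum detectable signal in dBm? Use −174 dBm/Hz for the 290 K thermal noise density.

Sensitivity = −174 + 10 log₁₀(B) + NF + SNR_min
= −174 + 78.64 + 6.40 + 22.6
= −66.36 dBm → −66.4 dBm

−66.4 dBm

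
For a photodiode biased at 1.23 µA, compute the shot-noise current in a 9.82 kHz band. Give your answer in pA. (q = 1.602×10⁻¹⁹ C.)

62.2 pA

I_n = √(2qI·B)
2qI·B = 2 × 1.602×10⁻¹⁹ × 1.23×10⁻⁶ × 9.82×10³ = 3.87×10⁻²¹ A²
I_n = √(3.87×10⁻²¹) = 6.22×10⁻¹¹ A = 62.2 pA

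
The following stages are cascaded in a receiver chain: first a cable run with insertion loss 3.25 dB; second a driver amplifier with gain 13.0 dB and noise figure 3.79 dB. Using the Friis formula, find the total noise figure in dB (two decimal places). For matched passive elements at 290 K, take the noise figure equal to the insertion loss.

Convert to linear (a loss of L dB is a gain of −L dB): F_i = 10^(NF_i/10), G_i = 10^(G_i,dB/10)
  Stage 1: F_1 = 10^(3.25/10) = 2.113, G_1 = 10^(−3.25/10) = 0.4732
  Stage 2: F_2 = 10^(3.79/10) = 2.393, G_2 = 10^(13.0/10) = 19.95
Friis cascade:
  F = 2.113 + (2.393 − 1)/0.4732 = 5.058
NF = 10 log₁₀(5.058) = 7.04 dB

7.04 dB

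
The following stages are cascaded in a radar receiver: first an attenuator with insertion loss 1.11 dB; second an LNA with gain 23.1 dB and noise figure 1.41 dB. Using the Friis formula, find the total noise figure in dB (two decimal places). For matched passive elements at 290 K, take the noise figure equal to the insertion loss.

Convert to linear (a loss of L dB is a gain of −L dB): F_i = 10^(NF_i/10), G_i = 10^(G_i,dB/10)
  Stage 1: F_1 = 10^(1.11/10) = 1.291, G_1 = 10^(−1.11/10) = 0.7745
  Stage 2: F_2 = 10^(1.41/10) = 1.384, G_2 = 10^(23.1/10) = 204.2
Friis cascade:
  F = 1.291 + (1.384 − 1)/0.7745 = 1.786
NF = 10 log₁₀(1.786) = 2.52 dB

2.52 dB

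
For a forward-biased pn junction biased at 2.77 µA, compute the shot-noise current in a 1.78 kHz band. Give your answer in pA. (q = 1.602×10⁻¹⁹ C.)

39.7 pA

I_n = √(2qI·B)
2qI·B = 2 × 1.602×10⁻¹⁹ × 2.77×10⁻⁶ × 1.78×10³ = 1.58×10⁻²¹ A²
I_n = √(1.58×10⁻²¹) = 3.97×10⁻¹¹ A = 39.7 pA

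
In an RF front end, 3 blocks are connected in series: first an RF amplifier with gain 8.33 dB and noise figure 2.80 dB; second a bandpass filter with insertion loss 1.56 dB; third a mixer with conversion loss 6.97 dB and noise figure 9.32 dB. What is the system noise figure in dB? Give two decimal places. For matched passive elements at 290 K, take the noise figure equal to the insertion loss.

5.51 dB

Convert to linear (a loss of L dB is a gain of −L dB): F_i = 10^(NF_i/10), G_i = 10^(G_i,dB/10)
  Stage 1: F_1 = 10^(2.80/10) = 1.905, G_1 = 10^(8.33/10) = 6.808
  Stage 2: F_2 = 10^(1.56/10) = 1.432, G_2 = 10^(−1.56/10) = 0.6982
  Stage 3: F_3 = 10^(9.32/10) = 8.551, G_3 = 10^(−6.97/10) = 0.2009
Friis cascade:
  F = 1.905 + (1.432 − 1)/6.808 + (8.551 − 1)/4.753 = 3.557
NF = 10 log₁₀(3.557) = 5.51 dB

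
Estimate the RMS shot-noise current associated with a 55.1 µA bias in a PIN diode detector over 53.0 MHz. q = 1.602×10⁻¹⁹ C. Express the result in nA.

30.6 nA

I_n = √(2qI·B)
2qI·B = 2 × 1.602×10⁻¹⁹ × 5.51×10⁻⁵ × 5.30×10⁷ = 9.36×10⁻¹⁶ A²
I_n = √(9.36×10⁻¹⁶) = 3.06×10⁻⁸ A = 30.6 nA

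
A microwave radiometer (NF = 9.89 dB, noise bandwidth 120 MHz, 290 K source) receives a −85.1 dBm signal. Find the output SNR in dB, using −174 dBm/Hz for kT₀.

Noise floor: N = −174 + 10 log₁₀(B) + NF
10 log₁₀(1.20×10⁸) = 80.79 dB
N = −174 + 80.79 + 9.89 = −83.32 dBm
SNR = P_sig − N = −85.1 − (−83.32) = −1.78 dB → −1.8 dB

−1.8 dB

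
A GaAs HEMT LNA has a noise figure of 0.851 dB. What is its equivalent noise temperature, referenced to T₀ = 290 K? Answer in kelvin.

62.8 K

F = 10^(0.851/10) = 1.21647
T_e = (F − 1)·T₀ = (1.21647 − 1) × 290 = 62.8 K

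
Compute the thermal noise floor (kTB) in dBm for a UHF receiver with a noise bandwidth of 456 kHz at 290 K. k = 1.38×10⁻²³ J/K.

−117.4 dBm

P_n = kTB = 1.38×10⁻²³ × 290 × 4.56×10⁵ = 1.82×10⁻¹⁵ W
In dBm: 10 log₁₀(1.82×10⁻¹⁵ / 10⁻³) = −117.4 dBm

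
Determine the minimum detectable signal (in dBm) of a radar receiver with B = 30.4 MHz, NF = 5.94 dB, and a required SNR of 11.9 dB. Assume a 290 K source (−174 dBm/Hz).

Sensitivity = −174 + 10 log₁₀(B) + NF + SNR_min
= −174 + 74.83 + 5.94 + 11.9
= −81.33 dBm → −81.3 dBm

−81.3 dBm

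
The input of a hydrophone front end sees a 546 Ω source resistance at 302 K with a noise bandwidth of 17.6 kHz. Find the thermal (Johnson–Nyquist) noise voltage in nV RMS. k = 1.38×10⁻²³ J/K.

400 nV

V_n = √(4kTRB)
4kTRB = 4 × 1.38×10⁻²³ × 302 × 5.46×10² × 1.76×10⁴ = 1.60×10⁻¹³ V²
V_n = √(1.60×10⁻¹³) = 4.00×10⁻⁷ V = 400 nV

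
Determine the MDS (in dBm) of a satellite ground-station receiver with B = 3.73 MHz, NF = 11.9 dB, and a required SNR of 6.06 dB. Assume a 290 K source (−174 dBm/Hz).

Sensitivity = −174 + 10 log₁₀(B) + NF + SNR_min
= −174 + 65.72 + 11.9 + 6.06
= −90.32 dBm → −90.3 dBm

−90.3 dBm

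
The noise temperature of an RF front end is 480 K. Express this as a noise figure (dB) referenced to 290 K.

4.24 dB

F = 1 + T_e/T₀ = 1 + 480/290 = 2.65517
NF = 10 log₁₀(2.65517) = 4.24 dB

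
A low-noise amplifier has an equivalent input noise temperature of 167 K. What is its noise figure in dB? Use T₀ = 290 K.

1.98 dB

F = 1 + T_e/T₀ = 1 + 167/290 = 1.57586
NF = 10 log₁₀(1.57586) = 1.98 dB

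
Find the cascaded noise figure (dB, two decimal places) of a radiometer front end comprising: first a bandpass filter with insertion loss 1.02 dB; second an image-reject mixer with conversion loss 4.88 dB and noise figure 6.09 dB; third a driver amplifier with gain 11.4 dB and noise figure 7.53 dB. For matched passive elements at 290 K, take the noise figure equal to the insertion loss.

13.67 dB

Convert to linear (a loss of L dB is a gain of −L dB): F_i = 10^(NF_i/10), G_i = 10^(G_i,dB/10)
  Stage 1: F_1 = 10^(1.02/10) = 1.265, G_1 = 10^(−1.02/10) = 0.7907
  Stage 2: F_2 = 10^(6.09/10) = 4.064, G_2 = 10^(−4.88/10) = 0.3251
  Stage 3: F_3 = 10^(7.53/10) = 5.662, G_3 = 10^(11.4/10) = 13.80
Friis cascade:
  F = 1.265 + (4.064 − 1)/0.7907 + (5.662 − 1)/0.2570 = 23.28
NF = 10 log₁₀(23.28) = 13.67 dB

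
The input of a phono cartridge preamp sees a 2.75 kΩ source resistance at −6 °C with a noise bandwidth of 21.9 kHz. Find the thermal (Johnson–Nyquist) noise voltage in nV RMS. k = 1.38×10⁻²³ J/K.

T = −6 °C + 273.15 = 267.15 K
V_n = √(4kTRB)
4kTRB = 4 × 1.38×10⁻²³ × 267.15 × 2.75×10³ × 2.19×10⁴ = 8.88×10⁻¹³ V²
V_n = √(8.88×10⁻¹³) = 9.42×10⁻⁷ V = 942 nV

942 nV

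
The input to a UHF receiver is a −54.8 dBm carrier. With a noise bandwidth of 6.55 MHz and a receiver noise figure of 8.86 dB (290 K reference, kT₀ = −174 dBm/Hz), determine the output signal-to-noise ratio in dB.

Noise floor: N = −174 + 10 log₁₀(B) + NF
10 log₁₀(6.55×10⁶) = 68.16 dB
N = −174 + 68.16 + 8.86 = −96.98 dBm
SNR = P_sig − N = −54.8 − (−96.98) = 42.18 dB → 42.2 dB

42.2 dB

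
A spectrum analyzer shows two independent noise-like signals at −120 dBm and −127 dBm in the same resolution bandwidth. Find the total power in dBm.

−119.2 dBm

Convert to linear, add, convert back:
P₁ = 1.00×10⁻¹⁵ W, P₂ = 2.00×10⁻¹⁶ W
P_tot = 1.20×10⁻¹⁵ W → 10 log₁₀(P_tot / 10⁻³) = −119.2 dBm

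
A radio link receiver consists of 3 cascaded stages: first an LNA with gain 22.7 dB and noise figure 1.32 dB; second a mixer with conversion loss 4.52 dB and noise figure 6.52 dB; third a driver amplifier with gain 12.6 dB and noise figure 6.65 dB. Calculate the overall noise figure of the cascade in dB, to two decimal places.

Convert to linear (a loss of L dB is a gain of −L dB): F_i = 10^(NF_i/10), G_i = 10^(G_i,dB/10)
  Stage 1: F_1 = 10^(1.32/10) = 1.355, G_1 = 10^(22.7/10) = 186.2
  Stage 2: F_2 = 10^(6.52/10) = 4.487, G_2 = 10^(−4.52/10) = 0.3532
  Stage 3: F_3 = 10^(6.65/10) = 4.624, G_3 = 10^(12.6/10) = 18.20
Friis cascade:
  F = 1.355 + (4.487 − 1)/186.2 + (4.624 − 1)/65.77 = 1.429
NF = 10 log₁₀(1.429) = 1.55 dB

1.55 dB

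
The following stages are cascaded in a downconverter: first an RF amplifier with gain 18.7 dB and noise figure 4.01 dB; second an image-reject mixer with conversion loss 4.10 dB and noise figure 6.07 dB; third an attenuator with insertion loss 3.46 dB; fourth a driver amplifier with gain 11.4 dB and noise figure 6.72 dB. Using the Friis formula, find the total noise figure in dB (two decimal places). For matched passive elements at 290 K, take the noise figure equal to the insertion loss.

4.60 dB

Convert to linear (a loss of L dB is a gain of −L dB): F_i = 10^(NF_i/10), G_i = 10^(G_i,dB/10)
  Stage 1: F_1 = 10^(4.01/10) = 2.518, G_1 = 10^(18.7/10) = 74.13
  Stage 2: F_2 = 10^(6.07/10) = 4.046, G_2 = 10^(−4.10/10) = 0.3890
  Stage 3: F_3 = 10^(3.46/10) = 2.218, G_3 = 10^(−3.46/10) = 0.4508
  Stage 4: F_4 = 10^(6.72/10) = 4.699, G_4 = 10^(11.4/10) = 13.80
Friis cascade:
  F = 2.518 + (4.046 − 1)/74.13 + (2.218 − 1)/28.84 + (4.699 − 1)/13.00 = 2.885
NF = 10 log₁₀(2.885) = 4.60 dB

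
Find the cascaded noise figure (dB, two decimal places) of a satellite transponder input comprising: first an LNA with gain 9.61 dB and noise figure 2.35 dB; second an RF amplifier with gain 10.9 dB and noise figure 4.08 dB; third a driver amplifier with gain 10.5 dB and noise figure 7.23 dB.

Convert to linear (a loss of L dB is a gain of −L dB): F_i = 10^(NF_i/10), G_i = 10^(G_i,dB/10)
  Stage 1: F_1 = 10^(2.35/10) = 1.718, G_1 = 10^(9.61/10) = 9.141
  Stage 2: F_2 = 10^(4.08/10) = 2.559, G_2 = 10^(10.9/10) = 12.30
  Stage 3: F_3 = 10^(7.23/10) = 5.284, G_3 = 10^(10.5/10) = 11.22
Friis cascade:
  F = 1.718 + (2.559 − 1)/9.141 + (5.284 − 1)/112.5 = 1.927
NF = 10 log₁₀(1.927) = 2.85 dB

2.85 dB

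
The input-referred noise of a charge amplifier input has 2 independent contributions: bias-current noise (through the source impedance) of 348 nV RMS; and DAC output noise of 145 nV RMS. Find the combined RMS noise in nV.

377 nV

Uncorrelated sources add in power (mean-square): V_tot = √(ΣV_i²)
V_tot = √[(3.48×10⁻⁷)² + (1.45×10⁻⁷)²] = 3.77×10⁻⁷ V = 377 nV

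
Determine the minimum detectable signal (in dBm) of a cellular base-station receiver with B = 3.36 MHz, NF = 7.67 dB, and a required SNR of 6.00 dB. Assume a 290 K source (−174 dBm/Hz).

−95.1 dBm

Sensitivity = −174 + 10 log₁₀(B) + NF + SNR_min
= −174 + 65.26 + 7.67 + 6.00
= −95.07 dBm → −95.1 dBm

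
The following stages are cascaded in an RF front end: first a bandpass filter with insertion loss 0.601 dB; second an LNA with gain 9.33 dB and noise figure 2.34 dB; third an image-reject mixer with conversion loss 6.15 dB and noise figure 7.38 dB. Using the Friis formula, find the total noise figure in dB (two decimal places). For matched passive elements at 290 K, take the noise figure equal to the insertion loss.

Convert to linear (a loss of L dB is a gain of −L dB): F_i = 10^(NF_i/10), G_i = 10^(G_i,dB/10)
  Stage 1: F_1 = 10^(0.601/10) = 1.148, G_1 = 10^(−0.601/10) = 0.8708
  Stage 2: F_2 = 10^(2.34/10) = 1.714, G_2 = 10^(9.33/10) = 8.570
  Stage 3: F_3 = 10^(7.38/10) = 5.470, G_3 = 10^(−6.15/10) = 0.2427
Friis cascade:
  F = 1.148 + (1.714 − 1)/0.8708 + (5.470 − 1)/7.463 = 2.567
NF = 10 log₁₀(2.567) = 4.09 dB

4.09 dB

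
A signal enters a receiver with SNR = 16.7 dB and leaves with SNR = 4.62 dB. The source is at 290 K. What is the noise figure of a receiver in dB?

12.08 dB

NF (dB) = SNR_in(dB) − SNR_out(dB) when the source is at T₀
NF = 16.7 − 4.62 = 12.08 dB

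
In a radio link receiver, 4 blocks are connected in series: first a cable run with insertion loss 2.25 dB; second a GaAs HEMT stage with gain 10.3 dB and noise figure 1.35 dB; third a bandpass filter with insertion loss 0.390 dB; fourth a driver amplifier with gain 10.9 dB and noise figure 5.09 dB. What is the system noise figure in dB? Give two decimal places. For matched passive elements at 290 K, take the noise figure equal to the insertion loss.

Convert to linear (a loss of L dB is a gain of −L dB): F_i = 10^(NF_i/10), G_i = 10^(G_i,dB/10)
  Stage 1: F_1 = 10^(2.25/10) = 1.679, G_1 = 10^(−2.25/10) = 0.5957
  Stage 2: F_2 = 10^(1.35/10) = 1.365, G_2 = 10^(10.3/10) = 10.72
  Stage 3: F_3 = 10^(0.390/10) = 1.094, G_3 = 10^(−0.390/10) = 0.9141
  Stage 4: F_4 = 10^(5.09/10) = 3.228, G_4 = 10^(10.9/10) = 12.30
Friis cascade:
  F = 1.679 + (1.365 − 1)/0.5957 + (1.094 − 1)/6.383 + (3.228 − 1)/5.834 = 2.688
NF = 10 log₁₀(2.688) = 4.29 dB

4.29 dB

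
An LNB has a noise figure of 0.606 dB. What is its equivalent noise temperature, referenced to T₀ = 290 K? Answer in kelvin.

43.4 K

F = 10^(0.606/10) = 1.14974
T_e = (F − 1)·T₀ = (1.14974 − 1) × 290 = 43.4 K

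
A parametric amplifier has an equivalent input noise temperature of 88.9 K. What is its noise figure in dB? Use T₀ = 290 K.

F = 1 + T_e/T₀ = 1 + 88.9/290 = 1.30655
NF = 10 log₁₀(1.30655) = 1.16 dB

1.16 dB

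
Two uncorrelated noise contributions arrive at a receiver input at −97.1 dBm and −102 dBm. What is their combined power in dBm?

Convert to linear, add, convert back:
P₁ = 1.95×10⁻¹³ W, P₂ = 6.31×10⁻¹⁴ W
P_tot = 2.58×10⁻¹³ W → 10 log₁₀(P_tot / 10⁻³) = −95.9 dBm

−95.9 dBm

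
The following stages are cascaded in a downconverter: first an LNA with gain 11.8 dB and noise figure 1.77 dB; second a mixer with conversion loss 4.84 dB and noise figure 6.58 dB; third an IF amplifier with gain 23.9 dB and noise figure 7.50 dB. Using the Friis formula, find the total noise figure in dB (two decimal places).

Convert to linear (a loss of L dB is a gain of −L dB): F_i = 10^(NF_i/10), G_i = 10^(G_i,dB/10)
  Stage 1: F_1 = 10^(1.77/10) = 1.503, G_1 = 10^(11.8/10) = 15.14
  Stage 2: F_2 = 10^(6.58/10) = 4.550, G_2 = 10^(−4.84/10) = 0.3281
  Stage 3: F_3 = 10^(7.50/10) = 5.623, G_3 = 10^(23.9/10) = 245.5
Friis cascade:
  F = 1.503 + (4.550 − 1)/15.14 + (5.623 − 1)/4.966 = 2.669
NF = 10 log₁₀(2.669) = 4.26 dB

4.26 dB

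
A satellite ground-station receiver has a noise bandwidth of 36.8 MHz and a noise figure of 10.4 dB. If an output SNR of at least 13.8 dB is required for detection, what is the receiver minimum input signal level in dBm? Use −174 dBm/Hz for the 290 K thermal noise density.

−74.1 dBm

Sensitivity = −174 + 10 log₁₀(B) + NF + SNR_min
= −174 + 75.66 + 10.4 + 13.8
= −74.14 dBm → −74.1 dBm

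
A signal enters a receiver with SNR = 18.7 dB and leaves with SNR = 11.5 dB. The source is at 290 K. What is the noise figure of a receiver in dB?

NF (dB) = SNR_in(dB) − SNR_out(dB) when the source is at T₀
NF = 18.7 − 11.5 = 7.2 dB

7.2 dB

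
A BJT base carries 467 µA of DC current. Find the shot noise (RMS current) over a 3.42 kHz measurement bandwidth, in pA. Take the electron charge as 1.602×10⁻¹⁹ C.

715 pA

I_n = √(2qI·B)
2qI·B = 2 × 1.602×10⁻¹⁹ × 4.67×10⁻⁴ × 3.42×10³ = 5.12×10⁻¹⁹ A²
I_n = √(5.12×10⁻¹⁹) = 7.15×10⁻¹⁰ A = 715 pA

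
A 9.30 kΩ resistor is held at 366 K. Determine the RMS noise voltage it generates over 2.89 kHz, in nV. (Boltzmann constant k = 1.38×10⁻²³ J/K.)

V_n = √(4kTRB)
4kTRB = 4 × 1.38×10⁻²³ × 366 × 9.30×10³ × 2.89×10³ = 5.43×10⁻¹³ V²
V_n = √(5.43×10⁻¹³) = 7.37×10⁻⁷ V = 737 nV

737 nV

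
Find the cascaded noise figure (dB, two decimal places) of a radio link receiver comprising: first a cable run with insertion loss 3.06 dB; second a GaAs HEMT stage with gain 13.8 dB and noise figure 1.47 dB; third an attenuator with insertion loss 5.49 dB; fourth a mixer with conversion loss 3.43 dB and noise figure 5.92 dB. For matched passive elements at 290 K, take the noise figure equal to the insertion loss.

5.93 dB

Convert to linear (a loss of L dB is a gain of −L dB): F_i = 10^(NF_i/10), G_i = 10^(G_i,dB/10)
  Stage 1: F_1 = 10^(3.06/10) = 2.023, G_1 = 10^(−3.06/10) = 0.4943
  Stage 2: F_2 = 10^(1.47/10) = 1.403, G_2 = 10^(13.8/10) = 23.99
  Stage 3: F_3 = 10^(5.49/10) = 3.540, G_3 = 10^(−5.49/10) = 0.2825
  Stage 4: F_4 = 10^(5.92/10) = 3.908, G_4 = 10^(−3.43/10) = 0.4539
Friis cascade:
  F = 2.023 + (1.403 − 1)/0.4943 + (3.540 − 1)/11.86 + (3.908 − 1)/3.350 = 3.920
NF = 10 log₁₀(3.920) = 5.93 dB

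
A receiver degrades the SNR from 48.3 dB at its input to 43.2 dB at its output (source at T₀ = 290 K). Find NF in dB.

NF (dB) = SNR_in(dB) − SNR_out(dB) when the source is at T₀
NF = 48.3 − 43.2 = 5.1 dB

5.1 dB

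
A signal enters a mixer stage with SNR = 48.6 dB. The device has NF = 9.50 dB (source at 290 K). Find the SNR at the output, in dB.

By definition F = SNR_in/SNR_out, so in dB: SNR_out = SNR_in − NF
SNR_out = 48.6 − 9.50 = 39.10 dB

39.10 dB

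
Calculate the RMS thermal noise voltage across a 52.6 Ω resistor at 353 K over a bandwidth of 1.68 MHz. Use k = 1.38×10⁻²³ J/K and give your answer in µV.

V_n = √(4kTRB)
4kTRB = 4 × 1.38×10⁻²³ × 353 × 5.26×10¹ × 1.68×10⁶ = 1.72×10⁻¹² V²
V_n = √(1.72×10⁻¹²) = 1.31×10⁻⁶ V = 1.31 µV

1.31 µV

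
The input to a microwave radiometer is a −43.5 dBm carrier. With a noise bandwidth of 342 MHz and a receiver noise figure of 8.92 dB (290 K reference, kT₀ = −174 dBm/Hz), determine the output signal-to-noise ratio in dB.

36.2 dB

Noise floor: N = −174 + 10 log₁₀(B) + NF
10 log₁₀(3.42×10⁸) = 85.34 dB
N = −174 + 85.34 + 8.92 = −79.74 dBm
SNR = P_sig − N = −43.5 − (−79.74) = 36.24 dB → 36.2 dB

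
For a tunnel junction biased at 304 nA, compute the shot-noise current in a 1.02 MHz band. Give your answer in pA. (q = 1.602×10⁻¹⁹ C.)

315 pA

I_n = √(2qI·B)
2qI·B = 2 × 1.602×10⁻¹⁹ × 3.04×10⁻⁷ × 1.02×10⁶ = 9.93×10⁻²⁰ A²
I_n = √(9.93×10⁻²⁰) = 3.15×10⁻¹⁰ A = 315 pA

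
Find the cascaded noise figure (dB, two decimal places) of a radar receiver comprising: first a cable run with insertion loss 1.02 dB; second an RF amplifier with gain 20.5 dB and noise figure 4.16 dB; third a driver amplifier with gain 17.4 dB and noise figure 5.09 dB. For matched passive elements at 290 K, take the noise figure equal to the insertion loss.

Convert to linear (a loss of L dB is a gain of −L dB): F_i = 10^(NF_i/10), G_i = 10^(G_i,dB/10)
  Stage 1: F_1 = 10^(1.02/10) = 1.265, G_1 = 10^(−1.02/10) = 0.7907
  Stage 2: F_2 = 10^(4.16/10) = 2.606, G_2 = 10^(20.5/10) = 112.2
  Stage 3: F_3 = 10^(5.09/10) = 3.228, G_3 = 10^(17.4/10) = 54.95
Friis cascade:
  F = 1.265 + (2.606 − 1)/0.7907 + (3.228 − 1)/88.72 = 3.321
NF = 10 log₁₀(3.321) = 5.21 dB

5.21 dB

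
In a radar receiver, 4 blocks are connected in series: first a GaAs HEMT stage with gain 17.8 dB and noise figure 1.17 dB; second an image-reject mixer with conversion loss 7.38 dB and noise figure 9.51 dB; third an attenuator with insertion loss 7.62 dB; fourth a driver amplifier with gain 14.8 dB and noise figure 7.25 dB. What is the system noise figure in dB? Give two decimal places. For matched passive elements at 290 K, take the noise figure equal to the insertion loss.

6.17 dB

Convert to linear (a loss of L dB is a gain of −L dB): F_i = 10^(NF_i/10), G_i = 10^(G_i,dB/10)
  Stage 1: F_1 = 10^(1.17/10) = 1.309, G_1 = 10^(17.8/10) = 60.26
  Stage 2: F_2 = 10^(9.51/10) = 8.933, G_2 = 10^(−7.38/10) = 0.1828
  Stage 3: F_3 = 10^(7.62/10) = 5.781, G_3 = 10^(−7.62/10) = 0.1730
  Stage 4: F_4 = 10^(7.25/10) = 5.309, G_4 = 10^(14.8/10) = 30.20
Friis cascade:
  F = 1.309 + (8.933 − 1)/60.26 + (5.781 − 1)/11.02 + (5.309 − 1)/1.905 = 4.136
NF = 10 log₁₀(4.136) = 6.17 dB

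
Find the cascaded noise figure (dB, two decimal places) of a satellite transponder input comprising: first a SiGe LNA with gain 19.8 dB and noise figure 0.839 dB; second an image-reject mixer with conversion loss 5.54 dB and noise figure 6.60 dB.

0.97 dB

Convert to linear (a loss of L dB is a gain of −L dB): F_i = 10^(NF_i/10), G_i = 10^(G_i,dB/10)
  Stage 1: F_1 = 10^(0.839/10) = 1.213, G_1 = 10^(19.8/10) = 95.50
  Stage 2: F_2 = 10^(6.60/10) = 4.571, G_2 = 10^(−5.54/10) = 0.2793
Friis cascade:
  F = 1.213 + (4.571 − 1)/95.50 = 1.251
NF = 10 log₁₀(1.251) = 0.97 dB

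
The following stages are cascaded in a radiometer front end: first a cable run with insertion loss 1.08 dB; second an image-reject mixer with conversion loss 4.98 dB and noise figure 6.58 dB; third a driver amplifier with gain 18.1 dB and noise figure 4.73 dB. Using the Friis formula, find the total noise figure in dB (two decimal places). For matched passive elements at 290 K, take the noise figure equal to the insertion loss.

11.40 dB

Convert to linear (a loss of L dB is a gain of −L dB): F_i = 10^(NF_i/10), G_i = 10^(G_i,dB/10)
  Stage 1: F_1 = 10^(1.08/10) = 1.282, G_1 = 10^(−1.08/10) = 0.7798
  Stage 2: F_2 = 10^(6.58/10) = 4.550, G_2 = 10^(−4.98/10) = 0.3177
  Stage 3: F_3 = 10^(4.73/10) = 2.972, G_3 = 10^(18.1/10) = 64.57
Friis cascade:
  F = 1.282 + (4.550 − 1)/0.7798 + (2.972 − 1)/0.2477 = 13.79
NF = 10 log₁₀(13.79) = 11.40 dB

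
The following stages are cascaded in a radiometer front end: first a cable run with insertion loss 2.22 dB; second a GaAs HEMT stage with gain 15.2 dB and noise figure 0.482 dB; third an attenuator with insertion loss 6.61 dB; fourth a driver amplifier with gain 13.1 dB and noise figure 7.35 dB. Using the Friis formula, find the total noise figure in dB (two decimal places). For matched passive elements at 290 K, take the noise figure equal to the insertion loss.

Convert to linear (a loss of L dB is a gain of −L dB): F_i = 10^(NF_i/10), G_i = 10^(G_i,dB/10)
  Stage 1: F_1 = 10^(2.22/10) = 1.667, G_1 = 10^(−2.22/10) = 0.5998
  Stage 2: F_2 = 10^(0.482/10) = 1.117, G_2 = 10^(15.2/10) = 33.11
  Stage 3: F_3 = 10^(6.61/10) = 4.581, G_3 = 10^(−6.61/10) = 0.2183
  Stage 4: F_4 = 10^(7.35/10) = 5.433, G_4 = 10^(13.1/10) = 20.42
Friis cascade:
  F = 1.667 + (1.117 − 1)/0.5998 + (4.581 − 1)/19.86 + (5.433 − 1)/4.335 = 3.066
NF = 10 log₁₀(3.066) = 4.87 dB

4.87 dB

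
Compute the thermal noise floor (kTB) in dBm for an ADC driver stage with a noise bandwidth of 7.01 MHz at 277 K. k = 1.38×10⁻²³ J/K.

P_n = kTB = 1.38×10⁻²³ × 277 × 7.01×10⁶ = 2.68×10⁻¹⁴ W
In dBm: 10 log₁₀(2.68×10⁻¹⁴ / 10⁻³) = −105.7 dBm

−105.7 dBm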